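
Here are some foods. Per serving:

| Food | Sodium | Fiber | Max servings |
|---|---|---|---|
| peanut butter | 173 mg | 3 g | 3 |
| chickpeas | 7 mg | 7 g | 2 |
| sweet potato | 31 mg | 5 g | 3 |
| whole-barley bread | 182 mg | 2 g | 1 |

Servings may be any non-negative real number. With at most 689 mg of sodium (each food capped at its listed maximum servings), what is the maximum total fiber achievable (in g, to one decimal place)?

38.7 g

Fiber per mg sodium: chickpeas 1, sweet potato 0.1613, peanut butter 0.01734, whole-barley bread 0.01099.
Take 2 servings of chickpeas: uses 14 mg sodium, +14.0 g fiber (running total 14.0 g).
Take 3 servings of sweet potato: uses 93 mg sodium, +15.0 g fiber (running total 29.0 g).
Take 3 servings of peanut butter: uses 519 mg sodium, +9.0 g fiber (running total 38.0 g).
Take 0.3462 servings of whole-barley bread: uses 63 mg sodium, +0.7 g fiber (running total 38.7 g).
Greedy by best ratio exhausts the sodium allowance optimally: 38.7 g.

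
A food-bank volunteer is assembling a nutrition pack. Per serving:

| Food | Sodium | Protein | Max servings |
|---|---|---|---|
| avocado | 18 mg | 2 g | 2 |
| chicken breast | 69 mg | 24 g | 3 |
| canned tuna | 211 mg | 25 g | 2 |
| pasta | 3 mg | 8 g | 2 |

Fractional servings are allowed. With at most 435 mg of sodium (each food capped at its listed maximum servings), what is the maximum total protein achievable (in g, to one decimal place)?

Protein per mg sodium: pasta 2.667, chicken breast 0.3478, canned tuna 0.1185, avocado 0.1111.
Take 2 servings of pasta: uses 6 mg sodium, +16.0 g protein (running total 16.0 g).
Take 3 servings of chicken breast: uses 207 mg sodium, +72.0 g protein (running total 88.0 g).
Take 1.052 servings of canned tuna: uses 222 mg sodium, +26.3 g protein (running total 114.3 g).
Filling greedily by protein-per-mg sodium is optimal for one linear limit, giving 114.3 g.

114.3 g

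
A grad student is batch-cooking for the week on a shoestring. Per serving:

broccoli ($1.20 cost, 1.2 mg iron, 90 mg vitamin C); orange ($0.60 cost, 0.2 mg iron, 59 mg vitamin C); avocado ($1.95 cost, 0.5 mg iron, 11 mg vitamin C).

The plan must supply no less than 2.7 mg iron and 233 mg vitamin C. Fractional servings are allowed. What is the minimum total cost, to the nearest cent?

$2.98

broccoli only: max(2.7/1.2, 233/90) = 2.589 servings → $3.11.
orange only: max(2.7/0.2, 233/59) = 13.5 servings → $8.10.
avocado only: max(2.7/0.5, 233/11) = 21.18 servings → $41.30.
broccoli + orange with both tight: 2.134 servings and 0.6932 servings → $2.98.
broccoli + avocado: intersection lies outside the first quadrant.
orange + avocado with both tight: 3.179 servings and 4.128 servings → $9.96.
So the least-cost plan costs $2.98.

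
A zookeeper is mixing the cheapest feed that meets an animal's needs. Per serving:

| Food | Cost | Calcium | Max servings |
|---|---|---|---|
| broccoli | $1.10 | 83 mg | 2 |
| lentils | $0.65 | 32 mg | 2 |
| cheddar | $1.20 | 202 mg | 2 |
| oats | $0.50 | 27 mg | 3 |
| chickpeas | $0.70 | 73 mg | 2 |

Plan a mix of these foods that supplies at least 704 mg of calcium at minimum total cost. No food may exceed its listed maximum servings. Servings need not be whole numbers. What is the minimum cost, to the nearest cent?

Cost per mg of calcium: cheddar $0.0059, chickpeas $0.0096, broccoli $0.0133, oats $0.0185, lentils $0.0203.
Take 2 servings of cheddar: +404.0 mg calcium for $2.40 (total $2.40, still need 300.0 mg).
Take 2 servings of chickpeas: +146.0 mg calcium for $1.40 (total $3.80, still need 154.0 mg).
Take 1.855 servings of broccoli: +154.0 mg calcium for $2.04 (total $5.84, still need 0.0 mg).
Filling from the cheapest source first is optimal under one linear minimum: $5.84.

$5.84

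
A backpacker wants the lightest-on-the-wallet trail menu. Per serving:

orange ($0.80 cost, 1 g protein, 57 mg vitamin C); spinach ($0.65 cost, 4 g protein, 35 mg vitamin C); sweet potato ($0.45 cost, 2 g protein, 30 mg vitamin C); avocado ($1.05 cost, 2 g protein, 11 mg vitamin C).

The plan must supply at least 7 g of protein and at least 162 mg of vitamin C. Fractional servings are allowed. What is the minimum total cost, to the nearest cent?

The cheapest plan sits at a corner of the feasible region — with two constraints it uses at most two foods.
orange only: max(7/1, 162/57) = 7 servings → $5.60.
spinach only: max(7/4, 162/35) = 4.629 servings → $3.01.
sweet potato only: max(7/2, 162/30) = 5.4 servings → $2.43.
avocado only: max(7/2, 162/11) = 14.73 servings → $15.46.
orange + spinach with both tight: 2.088 servings and 1.228 servings → $2.47.
orange + sweet potato with both tight: 1.357 servings and 2.821 servings → $2.36.
orange + avocado with both tight: 2.398 servings and 2.301 servings → $4.33.
spinach + sweet potato: intersection lies outside the first quadrant.
spinach + avocado: intersection lies outside the first quadrant.
sweet potato + avocado: intersection lies outside the first quadrant.
The minimum over all feasible corners is $2.36.

$2.36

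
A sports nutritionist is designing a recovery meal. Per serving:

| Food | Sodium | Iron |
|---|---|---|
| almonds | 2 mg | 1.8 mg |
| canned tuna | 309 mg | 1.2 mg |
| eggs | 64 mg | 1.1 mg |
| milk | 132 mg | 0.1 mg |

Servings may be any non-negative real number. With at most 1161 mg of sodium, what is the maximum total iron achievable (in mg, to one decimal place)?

Iron per mg sodium: almonds 0.9, eggs 0.01719, canned tuna 0.003883, milk 0.0007576.
With no serving limits, spend the whole sodium allowance on almonds: 1161 mg / 2 mg × 1.8 mg = 1044.9 mg.

1044.9 mg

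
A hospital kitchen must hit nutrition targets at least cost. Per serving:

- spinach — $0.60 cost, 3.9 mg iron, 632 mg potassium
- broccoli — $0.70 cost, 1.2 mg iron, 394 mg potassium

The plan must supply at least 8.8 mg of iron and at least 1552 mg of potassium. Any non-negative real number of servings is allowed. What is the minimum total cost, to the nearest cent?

At the optimum either one food covers both requirements or two foods hit both targets exactly; no other combination can be cheaper.
spinach only: max(8.8/3.9, 1552/632) = 2.456 servings → $1.47.
broccoli only: max(8.8/1.2, 1552/394) = 7.333 servings → $5.13.
spinach + broccoli with both tight: 2.062 servings and 0.6312 servings → $1.68.
Cheapest feasible corner: $1.47.

$1.47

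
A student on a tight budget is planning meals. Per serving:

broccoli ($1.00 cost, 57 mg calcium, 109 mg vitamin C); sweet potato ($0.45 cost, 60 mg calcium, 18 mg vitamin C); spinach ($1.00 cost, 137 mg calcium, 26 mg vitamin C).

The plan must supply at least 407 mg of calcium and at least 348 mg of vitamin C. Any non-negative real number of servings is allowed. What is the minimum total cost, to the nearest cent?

$4.46

An LP optimum is at a vertex; with two nutrient constraints at most two foods are used. Check each candidate.
broccoli only: max(407/57, 348/109) = 7.14 servings → $7.14.
sweet potato only: max(407/60, 348/18) = 19.33 servings → $8.70.
spinach only: max(407/137, 348/26) = 13.38 servings → $13.38.
broccoli + sweet potato with both tight: 2.458 servings and 4.448 servings → $4.46.
broccoli + spinach with both tight: 2.758 servings and 1.823 servings → $4.58.
sweet potato + spinach: the both-tight solution has a negative serving — not a feasible corner.
So the least-cost plan costs $4.46.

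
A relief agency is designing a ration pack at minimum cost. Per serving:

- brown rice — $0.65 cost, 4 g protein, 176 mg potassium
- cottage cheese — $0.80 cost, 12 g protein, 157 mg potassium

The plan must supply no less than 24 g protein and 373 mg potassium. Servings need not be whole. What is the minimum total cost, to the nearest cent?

$1.78

Minimising a linear cost over {protein ≥ 24, potassium ≥ 373, servings ≥ 0} — the optimum is at a vertex, using one or two foods.
brown rice only: max(24/4, 373/176) = 6 servings → $3.90.
cottage cheese only: max(24/12, 373/157) = 2.376 servings → $1.90.
brown rice + cottage cheese with both tight: 0.4771 servings and 1.841 servings → $1.78.
The minimum over all feasible corners is $1.78.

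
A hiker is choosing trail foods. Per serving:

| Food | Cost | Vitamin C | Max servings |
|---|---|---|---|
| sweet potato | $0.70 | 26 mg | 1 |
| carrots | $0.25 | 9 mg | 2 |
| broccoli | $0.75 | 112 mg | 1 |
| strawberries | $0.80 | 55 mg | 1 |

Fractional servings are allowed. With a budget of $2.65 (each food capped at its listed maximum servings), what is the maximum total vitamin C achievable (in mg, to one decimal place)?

Vitamin C per dollar: broccoli 149.3, strawberries 68.75, sweet potato 37.14, carrots 36.
Take 1 serving of broccoli: spends $0.75, +112.0 mg vitamin C (running total 112.0 mg).
Take 1 serving of strawberries: spends $0.80, +55.0 mg vitamin C (running total 167.0 mg).
Take 1 serving of sweet potato: spends $0.70, +26.0 mg vitamin C (running total 193.0 mg).
Take 1.6 servings of carrots: spends $0.40, +14.4 mg vitamin C (running total 207.4 mg).
Filling greedily by vitamin C-per-dollar is optimal for one linear limit, giving 207.4 mg.

207.4 mg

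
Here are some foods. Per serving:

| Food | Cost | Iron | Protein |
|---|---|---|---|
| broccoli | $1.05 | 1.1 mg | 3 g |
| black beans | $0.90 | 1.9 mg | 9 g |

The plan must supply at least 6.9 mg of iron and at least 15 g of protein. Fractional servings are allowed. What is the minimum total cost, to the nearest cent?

A basic optimal solution has at most two foods positive. Try each food alone and each pair with both targets met exactly.
broccoli only: max(6.9/1.1, 15/3) = 6.273 servings → $6.59.
black beans only: max(6.9/1.9, 15/9) = 3.632 servings → $3.27.
broccoli + black beans: the both-tight solution has a negative serving — not a feasible corner.
The minimum over all feasible corners is $3.27.

$3.27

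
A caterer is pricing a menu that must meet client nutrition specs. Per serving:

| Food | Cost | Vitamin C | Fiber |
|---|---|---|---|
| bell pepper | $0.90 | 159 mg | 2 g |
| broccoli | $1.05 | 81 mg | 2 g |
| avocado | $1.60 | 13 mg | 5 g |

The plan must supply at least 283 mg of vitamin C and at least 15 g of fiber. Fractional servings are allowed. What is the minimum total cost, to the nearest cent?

$5.21

Two binding constraints pin down two serving amounts, so the optimal mix uses at most two foods. The candidates are each food alone (scaled to the tighter of vitamin C/fiber) and each pair with both constraints tight.
bell pepper only: max(283/159, 15/2) = 7.5 servings → $6.75.
broccoli only: max(283/81, 15/2) = 7.5 servings → $7.88.
avocado only: max(283/13, 15/5) = 21.77 servings → $34.83.
bell pepper + broccoli: intersection lies outside the first quadrant.
bell pepper + avocado with both tight: 1.586 servings and 2.365 servings → $5.21.
broccoli + avocado with both tight: 3.219 servings and 1.712 servings → $6.12.
The minimum over all feasible corners is $5.21.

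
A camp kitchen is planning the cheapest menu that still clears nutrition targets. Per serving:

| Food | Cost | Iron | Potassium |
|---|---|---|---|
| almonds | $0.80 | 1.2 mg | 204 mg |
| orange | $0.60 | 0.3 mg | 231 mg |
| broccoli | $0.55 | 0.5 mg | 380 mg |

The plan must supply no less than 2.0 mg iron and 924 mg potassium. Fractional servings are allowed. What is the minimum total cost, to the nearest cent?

At the optimum either one food covers both requirements or two foods hit both targets exactly; no other combination can be cheaper.
almonds only: max(2.0/1.2, 924/204) = 4.529 servings → $3.62.
orange only: max(2.0/0.3, 924/231) = 6.667 servings → $4.00.
broccoli only: max(2.0/0.5, 924/380) = 4 servings → $2.20.
almonds + orange with both tight: 0.8556 servings and 3.244 servings → $2.63.
almonds + broccoli with both tight: 0.8418 servings and 1.98 servings → $1.76.
orange + broccoli with both targets exact would need a negative amount; discard.
Cheapest feasible corner: $1.76.

$1.76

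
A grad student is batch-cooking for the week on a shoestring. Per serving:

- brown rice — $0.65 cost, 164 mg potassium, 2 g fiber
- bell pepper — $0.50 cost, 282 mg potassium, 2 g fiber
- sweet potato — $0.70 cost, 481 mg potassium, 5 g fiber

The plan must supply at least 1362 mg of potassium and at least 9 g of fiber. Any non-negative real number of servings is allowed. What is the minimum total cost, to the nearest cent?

$1.98

A basic optimal solution has at most two foods positive. Try each food alone and each pair with both targets met exactly.
brown rice only: max(1362/164, 9/2) = 8.305 servings → $5.40.
bell pepper only: max(1362/282, 9/2) = 4.83 servings → $2.41.
sweet potato only: max(1362/481, 9/5) = 2.832 servings → $1.98.
brown rice + bell pepper: intersection lies outside the first quadrant.
brown rice + sweet potato with both targets exact would need a negative amount; discard.
bell pepper + sweet potato with both targets exact would need a negative amount; discard.
Cheapest feasible corner: $1.98.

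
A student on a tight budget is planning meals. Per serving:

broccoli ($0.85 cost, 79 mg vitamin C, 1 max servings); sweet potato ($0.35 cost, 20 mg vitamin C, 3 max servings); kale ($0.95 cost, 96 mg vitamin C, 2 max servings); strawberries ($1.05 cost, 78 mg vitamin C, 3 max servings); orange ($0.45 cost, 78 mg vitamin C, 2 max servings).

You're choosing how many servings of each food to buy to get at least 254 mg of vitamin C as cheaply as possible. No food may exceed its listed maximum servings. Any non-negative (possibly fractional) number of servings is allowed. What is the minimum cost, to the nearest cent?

$1.87

Cost per mg of vitamin C: orange $0.0058, kale $0.0099, broccoli $0.0108, strawberries $0.0135, sweet potato $0.0175.
Take 2 servings of orange: +156.0 mg vitamin C for $0.90 (total $0.90, still need 98.0 mg).
Take 1.021 servings of kale: +98.0 mg vitamin C for $0.97 (total $1.87, still need 0.0 mg).
Filling from the cheapest source first is optimal under one linear minimum: $1.87.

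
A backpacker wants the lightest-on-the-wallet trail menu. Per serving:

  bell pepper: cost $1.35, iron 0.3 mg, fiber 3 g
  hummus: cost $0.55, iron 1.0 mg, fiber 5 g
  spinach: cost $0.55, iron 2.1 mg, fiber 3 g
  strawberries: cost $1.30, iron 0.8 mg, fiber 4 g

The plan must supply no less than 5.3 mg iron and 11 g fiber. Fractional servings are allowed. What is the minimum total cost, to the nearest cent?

$1.66

For a min-cost LP with two ≥-constraints, a basic feasible solution has at most two positive variables.
bell pepper only: max(5.3/0.3, 11/3) = 17.67 servings → $23.85.
hummus only: max(5.3/1.0, 11/5) = 5.3 servings → $2.92.
spinach only: max(5.3/2.1, 11/3) = 3.667 servings → $2.02.
strawberries only: max(5.3/0.8, 11/4) = 6.625 servings → $8.61.
bell pepper + hummus: the both-tight solution has a negative serving — not a feasible corner.
bell pepper + spinach with both tight: 1.333 servings and 2.333 servings → $3.08.
bell pepper + strawberries: intersection lies outside the first quadrant.
hummus + spinach with both tight: 0.96 servings and 2.067 servings → $1.66.
hummus + strawberries (both tight): parallel constraints — no distinct corner.
spinach + strawberries with both tight: 2.067 servings and 1.2 servings → $2.70.
So the least-cost plan costs $1.66.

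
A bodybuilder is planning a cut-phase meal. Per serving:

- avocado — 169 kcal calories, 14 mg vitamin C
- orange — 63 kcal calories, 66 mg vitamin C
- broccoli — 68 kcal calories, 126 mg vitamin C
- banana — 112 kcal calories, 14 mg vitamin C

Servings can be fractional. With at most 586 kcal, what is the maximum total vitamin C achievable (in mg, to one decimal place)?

Vitamin C per kcal: broccoli 1.853, orange 1.048, banana 0.125, avocado 0.08284.
With no serving limits, spend the whole calories allowance on broccoli: 586 kcal / 68 kcal × 126 mg = 1085.8 mg.

1085.8 mg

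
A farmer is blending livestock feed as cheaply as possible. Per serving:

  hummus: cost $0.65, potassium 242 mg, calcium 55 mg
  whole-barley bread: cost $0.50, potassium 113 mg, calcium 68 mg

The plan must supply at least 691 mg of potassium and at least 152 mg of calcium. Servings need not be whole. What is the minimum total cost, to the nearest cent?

An LP optimum is at a vertex; with two nutrient constraints at most two foods are used. Check each candidate.
hummus only: max(691/242, 152/55) = 2.855 servings → $1.86.
whole-barley bread only: max(691/113, 152/68) = 6.115 servings → $3.06.
hummus + whole-barley bread: intersection lies outside the first quadrant.
The minimum over all feasible corners is $1.86.

$1.86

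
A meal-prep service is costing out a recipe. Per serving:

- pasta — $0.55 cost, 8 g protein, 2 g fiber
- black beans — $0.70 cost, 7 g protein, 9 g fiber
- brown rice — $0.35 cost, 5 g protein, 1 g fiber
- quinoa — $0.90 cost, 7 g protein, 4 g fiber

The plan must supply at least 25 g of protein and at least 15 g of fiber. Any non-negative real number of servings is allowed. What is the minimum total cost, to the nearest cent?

The cheapest plan sits at a corner of the feasible region — with two constraints it uses at most two foods.
pasta only: max(25/8, 15/2) = 7.5 servings → $4.12.
black beans only: max(25/7, 15/9) = 3.571 servings → $2.50.
brown rice only: max(25/5, 15/1) = 15 servings → $5.25.
quinoa only: max(25/7, 15/4) = 3.75 servings → $3.38.
pasta + black beans with both tight: 2.069 servings and 1.207 servings → $1.98.
pasta + brown rice: the both-tight solution has a negative serving — not a feasible corner.
pasta + quinoa with both targets exact would need a negative amount; discard.
black beans + brown rice with both tight: 1.316 servings and 3.158 servings → $2.03.
black beans + quinoa with both tight: 0.1429 servings and 3.429 servings → $3.19.
brown rice + quinoa with both targets exact would need a negative amount; discard.
The minimum over all feasible corners is $1.98.

$1.98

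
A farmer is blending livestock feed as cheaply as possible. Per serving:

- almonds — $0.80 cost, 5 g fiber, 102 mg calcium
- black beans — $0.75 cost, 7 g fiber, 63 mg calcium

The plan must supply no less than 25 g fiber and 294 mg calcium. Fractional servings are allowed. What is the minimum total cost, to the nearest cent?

$3.00

The cheapest plan sits at a corner of the feasible region — with two constraints it uses at most two foods.
almonds only: max(25/5, 294/102) = 5 servings → $4.00.
black beans only: max(25/7, 294/63) = 4.667 servings → $3.50.
almonds + black beans with both tight: 1.211 servings and 2.707 servings → $3.00.
So the least-cost plan costs $3.00.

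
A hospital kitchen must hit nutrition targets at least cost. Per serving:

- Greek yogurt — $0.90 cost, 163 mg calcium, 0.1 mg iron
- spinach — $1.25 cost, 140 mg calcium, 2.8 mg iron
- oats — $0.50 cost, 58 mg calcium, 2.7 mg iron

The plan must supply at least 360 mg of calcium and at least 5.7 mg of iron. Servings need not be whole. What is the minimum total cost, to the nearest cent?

Two binding constraints pin down two serving amounts, so the optimal mix uses at most two foods. The candidates are each food alone (scaled to the tighter of calcium/iron) and each pair with both constraints tight.
Greek yogurt only: max(360/163, 5.7/0.1) = 57 servings → $51.30.
spinach only: max(360/140, 5.7/2.8) = 2.571 servings → $3.21.
oats only: max(360/58, 5.7/2.7) = 6.207 servings → $3.10.
Greek yogurt + spinach with both tight: 0.4747 servings and 2.019 servings → $2.95.
Greek yogurt + oats with both tight: 1.477 servings and 2.056 servings → $2.36.
spinach + oats: the both-tight solution has a negative serving — not a feasible corner.
Cheapest feasible corner: $2.36.

$2.36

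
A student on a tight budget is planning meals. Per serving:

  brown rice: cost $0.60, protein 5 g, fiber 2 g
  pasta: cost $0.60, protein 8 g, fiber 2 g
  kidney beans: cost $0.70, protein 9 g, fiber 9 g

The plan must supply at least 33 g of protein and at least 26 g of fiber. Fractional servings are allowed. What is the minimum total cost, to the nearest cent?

$2.54

Check every corner: each single food scaled to meet both minima, and each pair solved so both constraints bind.
brown rice only: max(33/5, 26/2) = 13 servings → $7.80.
pasta only: max(33/8, 26/2) = 13 servings → $7.80.
kidney beans only: max(33/9, 26/9) = 3.667 servings → $2.57.
brown rice + pasta with both targets exact would need a negative amount; discard.
brown rice + kidney beans with both tight: 2.333 servings and 2.37 servings → $3.06.
pasta + kidney beans with both tight: 1.167 servings and 2.63 servings → $2.54.
So the least-cost plan costs $2.54.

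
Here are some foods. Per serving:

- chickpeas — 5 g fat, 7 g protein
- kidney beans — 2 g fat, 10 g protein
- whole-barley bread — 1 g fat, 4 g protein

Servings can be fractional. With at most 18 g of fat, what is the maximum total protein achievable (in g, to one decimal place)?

90.0 g

Protein per g fat: kidney beans 5, whole-barley bread 4, chickpeas 1.4.
With no serving limits, spend the whole fat allowance on kidney beans: 18 g / 2 g × 10 g = 90.0 g.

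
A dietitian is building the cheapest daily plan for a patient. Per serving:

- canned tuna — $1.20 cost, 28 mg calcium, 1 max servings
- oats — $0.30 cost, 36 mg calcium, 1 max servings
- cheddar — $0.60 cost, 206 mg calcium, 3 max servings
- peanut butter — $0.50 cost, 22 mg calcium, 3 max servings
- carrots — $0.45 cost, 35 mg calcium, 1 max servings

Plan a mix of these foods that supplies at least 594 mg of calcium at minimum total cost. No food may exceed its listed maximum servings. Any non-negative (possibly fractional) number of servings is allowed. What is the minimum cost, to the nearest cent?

$1.73

Cost per mg of calcium: cheddar $0.0029, oats $0.0083, carrots $0.0129, peanut butter $0.0227, canned tuna $0.0429.
Take 2.883 servings of cheddar: +594.0 mg calcium for $1.73 (total $1.73, still need 0.0 mg).
Filling from the cheapest source first is optimal under one linear minimum: $1.73.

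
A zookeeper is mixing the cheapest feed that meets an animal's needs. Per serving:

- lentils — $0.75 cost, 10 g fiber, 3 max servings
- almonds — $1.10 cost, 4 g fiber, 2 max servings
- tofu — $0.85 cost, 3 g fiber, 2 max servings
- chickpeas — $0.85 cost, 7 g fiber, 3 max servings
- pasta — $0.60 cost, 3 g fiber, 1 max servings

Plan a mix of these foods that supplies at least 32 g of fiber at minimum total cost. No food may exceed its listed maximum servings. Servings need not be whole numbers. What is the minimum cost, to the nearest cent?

Cost per g of fiber: lentils $0.0750, chickpeas $0.1214, pasta $0.2000, almonds $0.2750, tofu $0.2833.
Take 3 servings of lentils: +30.0 g fiber for $2.25 (total $2.25, still need 2.0 g).
Take 0.2857 servings of chickpeas: +2.0 g fiber for $0.24 (total $2.49, still need 0.0 g).
Filling from the cheapest source first is optimal under one linear minimum: $2.49.

$2.49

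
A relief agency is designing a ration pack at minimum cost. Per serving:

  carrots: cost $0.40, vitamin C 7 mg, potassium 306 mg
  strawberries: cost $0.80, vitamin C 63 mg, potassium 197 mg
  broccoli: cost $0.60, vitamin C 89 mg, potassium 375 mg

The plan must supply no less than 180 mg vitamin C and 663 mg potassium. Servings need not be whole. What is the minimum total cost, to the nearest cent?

At the optimum either one food covers both requirements or two foods hit both targets exactly; no other combination can be cheaper.
carrots only: max(180/7, 663/306) = 25.71 servings → $10.29.
strawberries only: max(180/63, 663/197) = 3.365 servings → $2.69.
broccoli only: max(180/89, 663/375) = 2.022 servings → $1.21.
carrots + strawberries with both tight: 0.3525 servings and 2.818 servings → $2.40.
carrots + broccoli: the both-tight solution has a negative serving — not a feasible corner.
strawberries + broccoli with both tight: 1.394 servings and 1.036 servings → $1.74.
The minimum over all feasible corners is $1.21.

$1.21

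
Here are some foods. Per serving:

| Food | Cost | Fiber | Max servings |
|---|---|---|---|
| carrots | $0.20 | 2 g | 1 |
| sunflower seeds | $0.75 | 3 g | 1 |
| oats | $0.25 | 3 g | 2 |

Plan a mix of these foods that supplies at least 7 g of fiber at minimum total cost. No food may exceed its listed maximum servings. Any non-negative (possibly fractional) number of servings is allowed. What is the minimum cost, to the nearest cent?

Cost per g of fiber: oats $0.0833, carrots $0.1000, sunflower seeds $0.2500.
Take 2 servings of oats: +6.0 g fiber for $0.50 (total $0.50, still need 1.0 g).
Take 0.5 servings of carrots: +1.0 g fiber for $0.10 (total $0.60, still need 0.0 g).
Greedy by cheapest-per-g is optimal for a single linear constraint, so the minimum cost is $0.60.

$0.60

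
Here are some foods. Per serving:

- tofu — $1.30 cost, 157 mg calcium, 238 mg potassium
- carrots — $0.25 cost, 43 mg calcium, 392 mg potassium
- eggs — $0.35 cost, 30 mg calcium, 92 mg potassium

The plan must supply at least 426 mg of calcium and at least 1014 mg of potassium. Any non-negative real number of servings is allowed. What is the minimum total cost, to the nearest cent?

$2.48

tofu only: max(426/157, 1014/238) = 4.261 servings → $5.54.
carrots only: max(426/43, 1014/392) = 9.907 servings → $2.48.
eggs only: max(426/30, 1014/92) = 14.2 servings → $4.97.
tofu + carrots with both tight: 2.405 servings and 1.127 servings → $3.41.
tofu + eggs with both tight: 1.201 servings and 7.915 servings → $4.33.
carrots + eggs: the both-tight solution has a negative serving — not a feasible corner.
So the least-cost plan costs $2.48.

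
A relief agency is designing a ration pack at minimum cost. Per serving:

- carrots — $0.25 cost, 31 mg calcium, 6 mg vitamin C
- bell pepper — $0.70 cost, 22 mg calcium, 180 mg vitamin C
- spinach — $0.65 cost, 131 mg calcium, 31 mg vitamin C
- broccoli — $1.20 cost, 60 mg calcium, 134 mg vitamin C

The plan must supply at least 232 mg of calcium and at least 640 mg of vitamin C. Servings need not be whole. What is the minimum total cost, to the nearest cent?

carrots only: max(232/31, 640/6) = 106.7 servings → $26.67.
bell pepper only: max(232/22, 640/180) = 10.55 servings → $7.38.
spinach only: max(232/131, 640/31) = 20.65 servings → $13.42.
broccoli only: max(232/60, 640/134) = 4.776 servings → $5.73.
carrots + bell pepper with both tight: 5.081 servings and 3.386 servings → $3.64.
carrots + spinach: intersection lies outside the first quadrant.
carrots + broccoli: intersection lies outside the first quadrant.
bell pepper + spinach with both tight: 3.347 servings and 1.209 servings → $3.13.
bell pepper + broccoli with both tight: 0.9312 servings and 3.525 servings → $4.88.
spinach + broccoli with both targets exact would need a negative amount; discard.
So the least-cost plan costs $3.13.

$3.13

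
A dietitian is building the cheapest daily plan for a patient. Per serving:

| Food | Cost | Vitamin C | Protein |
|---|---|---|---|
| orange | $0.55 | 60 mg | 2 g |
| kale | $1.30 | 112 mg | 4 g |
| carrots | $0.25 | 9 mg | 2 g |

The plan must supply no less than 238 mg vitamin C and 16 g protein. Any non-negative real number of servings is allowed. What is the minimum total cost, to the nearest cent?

This is a tiny linear program; its minimum lies at a vertex of the feasible set. List the vertices and price them.
orange only: max(238/60, 16/2) = 8 servings → $4.40.
kale only: max(238/112, 16/4) = 4 servings → $5.20.
carrots only: max(238/9, 16/2) = 26.44 servings → $6.61.
orange + kale with both targets exact would need a negative amount; discard.
orange + carrots with both tight: 3.255 servings and 4.745 servings → $2.98.
kale + carrots with both tight: 1.766 servings and 4.468 servings → $3.41.
So the least-cost plan costs $2.98.

$2.98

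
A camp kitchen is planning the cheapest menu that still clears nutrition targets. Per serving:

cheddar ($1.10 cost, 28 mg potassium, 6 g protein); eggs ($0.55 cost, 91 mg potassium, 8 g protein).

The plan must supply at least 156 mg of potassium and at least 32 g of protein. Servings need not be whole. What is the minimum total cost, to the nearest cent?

cheddar only: max(156/28, 32/6) = 5.571 servings → $6.13.
eggs only: max(156/91, 32/8) = 4 servings → $2.20.
cheddar + eggs with both tight: 5.168 servings and 0.1242 servings → $5.75.
The minimum over all feasible corners is $2.20.

$2.20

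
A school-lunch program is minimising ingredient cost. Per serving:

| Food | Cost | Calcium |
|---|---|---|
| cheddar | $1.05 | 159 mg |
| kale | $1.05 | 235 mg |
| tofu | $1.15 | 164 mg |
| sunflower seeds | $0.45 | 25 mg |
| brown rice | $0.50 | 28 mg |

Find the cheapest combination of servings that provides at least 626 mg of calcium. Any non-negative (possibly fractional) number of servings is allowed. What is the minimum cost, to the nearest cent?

$2.80

Cost per mg of calcium: kale $0.0045, cheddar $0.0066, tofu $0.0070, brown rice $0.0179, sunflower seeds $0.0180.
With no serving limits, use only kale: 626 mg / 235 mg = 2.664 servings × $1.05 = $2.80.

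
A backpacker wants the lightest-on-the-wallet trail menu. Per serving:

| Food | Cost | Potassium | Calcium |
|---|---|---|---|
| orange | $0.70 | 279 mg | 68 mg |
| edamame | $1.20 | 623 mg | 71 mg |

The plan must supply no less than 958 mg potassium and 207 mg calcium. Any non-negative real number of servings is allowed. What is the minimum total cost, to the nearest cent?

$2.28

An LP optimum is at a vertex; with two nutrient constraints at most two foods are used. Check each candidate.
orange only: max(958/279, 207/68) = 3.434 servings → $2.40.
edamame only: max(958/623, 207/71) = 2.915 servings → $3.50.
orange + edamame with both tight: 2.702 servings and 0.3277 servings → $2.28.
The minimum over all feasible corners is $2.28.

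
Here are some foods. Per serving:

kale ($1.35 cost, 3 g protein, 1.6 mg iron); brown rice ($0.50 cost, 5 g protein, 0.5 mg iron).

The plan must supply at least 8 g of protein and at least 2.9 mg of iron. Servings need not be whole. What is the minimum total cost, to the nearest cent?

$2.50

At the optimum either one food covers both requirements or two foods hit both targets exactly; no other combination can be cheaper.
kale only: max(8/3, 2.9/1.6) = 2.667 servings → $3.60.
brown rice only: max(8/5, 2.9/0.5) = 5.8 servings → $2.90.
kale + brown rice with both tight: 1.615 servings and 0.6308 servings → $2.50.
The minimum over all feasible corners is $2.50.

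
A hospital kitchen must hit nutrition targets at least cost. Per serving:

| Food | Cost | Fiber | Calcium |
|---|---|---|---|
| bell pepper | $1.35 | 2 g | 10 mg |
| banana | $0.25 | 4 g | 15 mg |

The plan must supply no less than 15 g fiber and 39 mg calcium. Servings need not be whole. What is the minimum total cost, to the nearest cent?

$0.94

Check every corner: each single food scaled to meet both minima, and each pair solved so both constraints bind.
bell pepper only: max(15/2, 39/10) = 7.5 servings → $10.12.
banana only: max(15/4, 39/15) = 3.75 servings → $0.94.
bell pepper + banana with both targets exact would need a negative amount; discard.
Cheapest feasible corner: $0.94.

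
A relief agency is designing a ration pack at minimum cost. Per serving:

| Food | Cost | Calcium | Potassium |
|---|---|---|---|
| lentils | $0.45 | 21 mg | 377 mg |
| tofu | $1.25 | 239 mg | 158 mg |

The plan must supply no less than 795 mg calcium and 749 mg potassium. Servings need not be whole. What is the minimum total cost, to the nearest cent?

$4.37

An LP optimum is at a vertex; with two nutrient constraints at most two foods are used. Check each candidate.
lentils only: max(795/21, 749/377) = 37.86 servings → $17.04.
tofu only: max(795/239, 749/158) = 4.741 servings → $5.93.
lentils + tofu with both tight: 0.6153 servings and 3.272 servings → $4.37.
Cheapest feasible corner: $4.37.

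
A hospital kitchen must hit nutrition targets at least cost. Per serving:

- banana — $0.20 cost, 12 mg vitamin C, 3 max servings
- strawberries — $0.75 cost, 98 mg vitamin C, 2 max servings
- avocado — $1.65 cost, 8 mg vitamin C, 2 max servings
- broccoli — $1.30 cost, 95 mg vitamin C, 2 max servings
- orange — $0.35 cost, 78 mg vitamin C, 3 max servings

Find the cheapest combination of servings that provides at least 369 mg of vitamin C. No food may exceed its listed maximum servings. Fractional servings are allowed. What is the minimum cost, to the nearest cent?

$2.08

Cost per mg of vitamin C: orange $0.0045, strawberries $0.0077, broccoli $0.0137, banana $0.0167, avocado $0.2062.
Take 3 servings of orange: +234.0 mg vitamin C for $1.05 (total $1.05, still need 135.0 mg).
Take 1.378 servings of strawberries: +135.0 mg vitamin C for $1.03 (total $2.08, still need 0.0 mg).
Filling from the cheapest source first is optimal under one linear minimum: $2.08.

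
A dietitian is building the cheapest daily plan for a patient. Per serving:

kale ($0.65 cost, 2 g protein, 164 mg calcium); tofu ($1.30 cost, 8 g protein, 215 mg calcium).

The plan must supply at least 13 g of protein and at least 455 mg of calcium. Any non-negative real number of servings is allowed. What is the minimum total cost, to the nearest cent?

$2.42

kale only: max(13/2, 455/164) = 6.5 servings → $4.22.
tofu only: max(13/8, 455/215) = 2.116 servings → $2.75.
kale + tofu with both tight: 0.958 servings and 1.385 servings → $2.42.
The minimum over all feasible corners is $2.42.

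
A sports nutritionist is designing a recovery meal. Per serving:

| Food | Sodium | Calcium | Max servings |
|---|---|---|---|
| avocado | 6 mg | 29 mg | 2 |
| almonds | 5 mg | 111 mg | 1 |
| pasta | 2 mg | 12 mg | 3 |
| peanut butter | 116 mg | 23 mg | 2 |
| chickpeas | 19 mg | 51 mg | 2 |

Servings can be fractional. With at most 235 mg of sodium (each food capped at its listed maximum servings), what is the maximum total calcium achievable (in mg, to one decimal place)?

341.5 mg

Calcium per mg sodium: almonds 22.2, pasta 6, avocado 4.833, chickpeas 2.684, peanut butter 0.1983.
Take 1 serving of almonds: uses 5 mg sodium, +111.0 mg calcium (running total 111.0 mg).
Take 3 servings of pasta: uses 6 mg sodium, +36.0 mg calcium (running total 147.0 mg).
Take 2 servings of avocado: uses 12 mg sodium, +58.0 mg calcium (running total 205.0 mg).
Take 2 servings of chickpeas: uses 38 mg sodium, +102.0 mg calcium (running total 307.0 mg).
Take 1.5 servings of peanut butter: uses 174 mg sodium, +34.5 mg calcium (running total 341.5 mg).
Greedy by best ratio exhausts the sodium allowance optimally: 341.5 mg.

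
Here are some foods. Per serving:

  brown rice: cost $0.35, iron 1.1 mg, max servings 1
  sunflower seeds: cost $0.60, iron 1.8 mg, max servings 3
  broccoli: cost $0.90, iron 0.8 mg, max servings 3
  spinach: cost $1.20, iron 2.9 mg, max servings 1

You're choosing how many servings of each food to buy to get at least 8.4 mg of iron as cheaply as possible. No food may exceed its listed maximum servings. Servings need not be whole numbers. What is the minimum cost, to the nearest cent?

$2.94

Cost per mg of iron: brown rice $0.3182, sunflower seeds $0.3333, spinach $0.4138, broccoli $1.1250.
Take 1 serving of brown rice: +1.1 mg iron for $0.35 (total $0.35, still need 7.3 mg).
Take 3 servings of sunflower seeds: +5.4 mg iron for $1.80 (total $2.15, still need 1.9 mg).
Take 0.6552 servings of spinach: +1.9 mg iron for $0.79 (total $2.94, still need 0.0 mg).
Filling from the cheapest source first is optimal under one linear minimum: $2.94.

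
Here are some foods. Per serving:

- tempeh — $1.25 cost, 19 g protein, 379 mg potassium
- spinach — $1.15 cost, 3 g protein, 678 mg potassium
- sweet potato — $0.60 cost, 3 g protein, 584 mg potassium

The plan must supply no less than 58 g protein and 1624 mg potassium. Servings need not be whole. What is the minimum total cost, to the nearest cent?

At the optimum either one food covers both requirements or two foods hit both targets exactly; no other combination can be cheaper.
tempeh only: max(58/19, 1624/379) = 4.285 servings → $5.36.
spinach only: max(58/3, 1624/678) = 19.33 servings → $22.23.
sweet potato only: max(58/3, 1624/584) = 19.33 servings → $11.60.
tempeh + spinach with both tight: 2.933 servings and 0.7556 servings → $4.54.
tempeh + sweet potato with both tight: 2.912 servings and 0.8911 servings → $4.17.
spinach + sweet potato with both targets exact would need a negative amount; discard.
Cheapest feasible corner: $4.17.

$4.17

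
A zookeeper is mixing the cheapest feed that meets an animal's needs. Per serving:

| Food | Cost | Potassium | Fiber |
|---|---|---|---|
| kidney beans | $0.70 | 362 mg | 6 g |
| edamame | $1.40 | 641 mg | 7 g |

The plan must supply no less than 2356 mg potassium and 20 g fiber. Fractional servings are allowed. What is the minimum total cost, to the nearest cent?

Check every corner: each single food scaled to meet both minima, and each pair solved so both constraints bind.
kidney beans only: max(2356/362, 20/6) = 6.508 servings → $4.56.
edamame only: max(2356/641, 20/7) = 3.676 servings → $5.15.
kidney beans + edamame: intersection lies outside the first quadrant.
The minimum over all feasible corners is $4.56.

$4.56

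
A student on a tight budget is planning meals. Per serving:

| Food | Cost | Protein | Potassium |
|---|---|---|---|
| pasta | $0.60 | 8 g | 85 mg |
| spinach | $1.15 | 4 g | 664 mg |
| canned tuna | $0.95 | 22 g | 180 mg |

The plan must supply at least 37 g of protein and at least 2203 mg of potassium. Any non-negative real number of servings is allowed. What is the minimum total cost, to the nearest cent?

$4.54

Two binding constraints pin down two serving amounts, so the optimal mix uses at most two foods. The candidates are each food alone (scaled to the tighter of protein/potassium) and each pair with both constraints tight.
pasta only: max(37/8, 2203/85) = 25.92 servings → $15.55.
spinach only: max(37/4, 2203/664) = 9.25 servings → $10.64.
canned tuna only: max(37/22, 2203/180) = 12.24 servings → $11.63.
pasta + spinach with both tight: 3.169 servings and 2.912 servings → $5.25.
pasta + canned tuna with both targets exact would need a negative amount; discard.
spinach + canned tuna with both tight: 3.01 servings and 1.135 servings → $4.54.
Cheapest feasible corner: $4.54.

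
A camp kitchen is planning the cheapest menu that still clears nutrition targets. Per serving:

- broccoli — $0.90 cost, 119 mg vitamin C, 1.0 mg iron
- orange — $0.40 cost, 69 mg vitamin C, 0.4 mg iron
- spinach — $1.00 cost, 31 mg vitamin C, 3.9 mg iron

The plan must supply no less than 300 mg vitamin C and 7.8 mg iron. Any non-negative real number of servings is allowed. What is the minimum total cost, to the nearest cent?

$3.08

For a min-cost LP with two ≥-constraints, a basic feasible solution has at most two positive variables.
broccoli only: max(300/119, 7.8/1.0) = 7.8 servings → $7.02.
orange only: max(300/69, 7.8/0.4) = 19.5 servings → $7.80.
spinach only: max(300/31, 7.8/3.9) = 9.677 servings → $9.68.
broccoli + orange with both targets exact would need a negative amount; discard.
broccoli + spinach with both tight: 2.143 servings and 1.45 servings → $3.38.
orange + spinach with both tight: 3.616 servings and 1.629 servings → $3.08.
The minimum over all feasible corners is $3.08.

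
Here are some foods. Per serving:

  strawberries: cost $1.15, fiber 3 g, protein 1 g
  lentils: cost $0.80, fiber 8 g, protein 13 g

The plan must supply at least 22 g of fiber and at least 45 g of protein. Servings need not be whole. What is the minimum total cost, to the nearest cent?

For a min-cost LP with two ≥-constraints, a basic feasible solution has at most two positive variables.
strawberries only: max(22/3, 45/1) = 45 servings → $51.75.
lentils only: max(22/8, 45/13) = 3.462 servings → $2.77.
strawberries + lentils: the both-tight solution has a negative serving — not a feasible corner.
So the least-cost plan costs $2.77.

$2.77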